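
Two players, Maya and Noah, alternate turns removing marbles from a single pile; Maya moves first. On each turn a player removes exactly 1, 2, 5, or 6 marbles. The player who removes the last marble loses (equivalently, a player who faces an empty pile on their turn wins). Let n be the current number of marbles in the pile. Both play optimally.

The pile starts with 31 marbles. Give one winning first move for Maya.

Remove 2, leaving 29.

Label each position W (a win for the player to move) or L (a loss). A position with no legal move is W; any other position is W exactly when some move reaches an L, and L when every move reaches a W.
n=0: no move; the opponent has just taken the last marble and therefore loses → W
n=1: only reaches 0(W), which is W → L
n=2: reaches L-position 1 → W
n=3: reaches L-position 1 → W
n=4: only reaches 3(W), 2(W), all W → L
n=5: reaches L-position 4 → W
n=6: reaches L-position 4 → W
n=7: reaches L-position 1 → W
n=8: only reaches 7(W), 6(W), 3(W), 2(W), all W → L
n=9: reaches L-position 8 → W
n=10: reaches L-position 8 → W
n=11: only reaches 10(W), 9(W), 6(W), 5(W), all W → L
n=12: reaches L-position 11 → W
n=13: reaches L-position 11 → W
n=14: reaches L-position 8 → W
n=15: only reaches 14(W), 13(W), 10(W), 9(W), all W → L
n=16: reaches L-position 15 → W
n=17: reaches L-position 15 → W
n=18: only reaches 17(W), 16(W), 13(W), 12(W), all W → L
n=19: reaches L-position 18 → W
n=20: reaches L-position 18 → W
n=21: reaches L-position 15 → W
n=22: only reaches 21(W), 20(W), 17(W), 16(W), all W → L
n=23: reaches L-position 22 → W
n=24: reaches L-position 22 → W
n=25: only reaches 24(W), 23(W), 20(W), 19(W), all W → L
n=26: reaches L-position 25 → W
n=27: reaches L-position 25 → W
n=28: reaches L-position 22 → W
n=29: only reaches 28(W), 27(W), 24(W), 23(W), all W → L
n=30: reaches L-position 29 → W
n=31: reaches L-position 29 → W
From 31, the L positions reachable in one move are: 29, 25. Any move reaching one of these is winning.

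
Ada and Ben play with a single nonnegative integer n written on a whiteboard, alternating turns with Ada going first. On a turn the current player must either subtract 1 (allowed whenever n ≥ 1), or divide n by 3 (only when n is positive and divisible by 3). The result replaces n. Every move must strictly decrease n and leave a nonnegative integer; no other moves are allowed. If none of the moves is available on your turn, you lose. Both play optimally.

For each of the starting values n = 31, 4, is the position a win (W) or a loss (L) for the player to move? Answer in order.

31: W, 4: L

Classify positions by backward induction: terminal positions (no move available) are L. From any other position, the mover wins iff some move reaches an L.
n=0: no move → L
n=1: reaches L-position 0 → W
n=2: only reaches 1(W), which is W → L
n=3: reaches L-position 2 → W
n=4: only reaches 3(W), which is W → L
n=5: reaches L-position 4 → W
n=6: reaches L-position 2 → W
n=7: only reaches 6(W), which is W → L
n=8: reaches L-position 7 → W
n=9: only reaches 3(W), 8(W), all W → L
n=10: reaches L-position 9 → W
n=11: only reaches 10(W), which is W → L
n=12: reaches L-position 4 → W
n=13: only reaches 12(W), which is W → L
n=14: reaches L-position 13 → W
n=15: only reaches 5(W), 14(W), all W → L
n=16: reaches L-position 15 → W
n=17: only reaches 16(W), which is W → L
n=18: reaches L-position 17 → W
n=19: only reaches 18(W), which is W → L
n=20: reaches L-position 19 → W
n=21: reaches L-position 7 → W
n=22: only reaches 21(W), which is W → L
n=23: reaches L-position 22 → W
n=24: only reaches 8(W), 23(W), all W → L
n=25: reaches L-position 24 → W
n=26: only reaches 25(W), which is W → L
n=27: reaches L-position 9 → W
n=28: only reaches 27(W), which is W → L
n=29: reaches L-position 28 → W
n=30: only reaches 10(W), 29(W), all W → L
n=31: reaches L-position 30 → W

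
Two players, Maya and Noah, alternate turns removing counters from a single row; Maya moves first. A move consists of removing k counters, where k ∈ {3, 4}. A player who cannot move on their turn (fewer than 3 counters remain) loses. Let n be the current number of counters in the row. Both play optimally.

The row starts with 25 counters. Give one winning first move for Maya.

Remove 3, leaving 22.

Classify positions by backward induction: terminal positions (no move available) are L. From any other position, the mover wins iff some move reaches an L.
n=0: no move → L
n=1: no move → L
n=2: no move → L
n=3: →0(L), so W
n=4: →1(L), so W
n=5: →2(L), so W
n=6: →2(L), so W
n=7: →4(W), 3(W) — all W, so L
n=8: →5(W), 4(W) — all W, so L
n=9: →6(W), 5(W) — all W, so L
n=10: →7(L), so W
n=11: →8(L), so W
n=12: →9(L), so W
n=13: →9(L), so W
n=14: →11(W), 10(W) — all W, so L
n=15: →12(W), 11(W) — all W, so L
n=16: →13(W), 12(W) — all W, so L
n=17: →14(L), so W
n=18: →15(L), so W
n=19: →16(L), so W
n=20: →16(L), so W
n=21: →18(W), 17(W) — all W, so L
n=22: →19(W), 18(W) — all W, so L
n=23: →20(W), 19(W) — all W, so L
n=24: →21(L), so W
n=25: →22(L), so W
From 25, the L positions reachable in one move are: 22, 21. Any move reaching one of these is winning.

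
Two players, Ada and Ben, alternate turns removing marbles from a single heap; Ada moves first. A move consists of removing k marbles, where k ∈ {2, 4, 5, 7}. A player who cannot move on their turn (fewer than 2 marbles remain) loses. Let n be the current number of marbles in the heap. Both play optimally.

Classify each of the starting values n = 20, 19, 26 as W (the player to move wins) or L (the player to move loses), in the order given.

20: W, 19: L, 26: W

Positions with no move are L. A position that does have a move is losing for the player to move precisely when every available move leads to a winning position for the opponent. Fill in the labels:
n=0: no move → L
n=1: no move → L
n=2: →0(L), so W
n=3: →1(L), so W
n=4: →0(L), so W
n=5: →1(L), so W
n=6: →1(L), so W
n=7: →0(L), so W
n=8: →1(L), so W
n=9: →7(W), 5(W), 4(W), 2(W) — all W, so L
n=10: →8(W), 6(W), 5(W), 3(W) — all W, so L
n=11: →9(L), so W
n=12: →10(L), so W
n=13: →9(L), so W
n=14: →10(L), so W
n=15: →10(L), so W
n=16: →9(L), so W
n=17: →10(L), so W
n=18: →16(W), 14(W), 13(W), 11(W) — all W, so L
n=19: →17(W), 15(W), 14(W), 12(W) — all W, so L
n=20: →18(L), so W
n=21: →19(L), so W
n=22: →18(L), so W
n=23: →19(L), so W
n=24: →19(L), so W
n=25: →18(L), so W
n=26: →19(L), so W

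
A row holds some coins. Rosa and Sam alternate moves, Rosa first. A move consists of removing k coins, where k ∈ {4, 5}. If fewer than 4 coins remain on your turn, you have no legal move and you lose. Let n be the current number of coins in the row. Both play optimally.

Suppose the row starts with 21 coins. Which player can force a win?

Work bottom-up. With no move the player to move loses. Otherwise the position is W if at least one move leads to an L position for the opponent, and L if every move leads to a W.
n=0: no move → L
n=1: no move → L
n=2: no move → L
n=3: no move → L
n=4: can move to 0, which is L ⇒ W
n=5: can move to 1, which is L ⇒ W
n=6: can move to 2, which is L ⇒ W
n=7: can move to 3, which is L ⇒ W
n=8: can move to 3, which is L ⇒ W
n=9: moves to 5(W), 4(W); every one is W ⇒ L
n=10: moves to 6(W), 5(W); every one is W ⇒ L
n=11: moves to 7(W), 6(W); every one is W ⇒ L
n=12: moves to 8(W), 7(W); every one is W ⇒ L
n=13: can move to 9, which is L ⇒ W
n=14: can move to 10, which is L ⇒ W
n=15: can move to 11, which is L ⇒ W
n=16: can move to 12, which is L ⇒ W
n=17: can move to 12, which is L ⇒ W
n=18: moves to 14(W), 13(W); every one is W ⇒ L
n=19: moves to 15(W), 14(W); every one is W ⇒ L
n=20: moves to 16(W), 15(W); every one is W ⇒ L
n=21: moves to 17(W), 16(W); every one is W ⇒ L
The starting position 21 is L: whatever Rosa does, the opponent receives a W position.

Sam wins.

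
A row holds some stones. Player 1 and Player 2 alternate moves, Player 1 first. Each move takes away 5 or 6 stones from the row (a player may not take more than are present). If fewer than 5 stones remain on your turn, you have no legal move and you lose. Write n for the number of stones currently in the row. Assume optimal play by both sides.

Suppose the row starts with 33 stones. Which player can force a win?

Classify positions by backward induction: terminal positions (no move available) are L. From any other position, the mover wins iff some move reaches an L.
n=0: no move → L
n=1: no move → L
n=2: no move → L
n=3: no move → L
n=4: no move → L
n=5: can move to 0, which is L ⇒ W
n=6: can move to 1, which is L ⇒ W
n=7: can move to 2, which is L ⇒ W
n=8: can move to 3, which is L ⇒ W
n=9: can move to 4, which is L ⇒ W
n=10: can move to 4, which is L ⇒ W
n=11: moves to 6(W), 5(W); every one is W ⇒ L
n=12: moves to 7(W), 6(W); every one is W ⇒ L
n=13: moves to 8(W), 7(W); every one is W ⇒ L
n=14: moves to 9(W), 8(W); every one is W ⇒ L
n=15: moves to 10(W), 9(W); every one is W ⇒ L
n=16: can move to 11, which is L ⇒ W
n=17: can move to 12, which is L ⇒ W
n=18: can move to 13, which is L ⇒ W
n=19: can move to 14, which is L ⇒ W
n=20: can move to 15, which is L ⇒ W
n=21: can move to 15, which is L ⇒ W
n=22: moves to 17(W), 16(W); every one is W ⇒ L
n=23: moves to 18(W), 17(W); every one is W ⇒ L
n=24: moves to 19(W), 18(W); every one is W ⇒ L
n=25: moves to 20(W), 19(W); every one is W ⇒ L
n=26: moves to 21(W), 20(W); every one is W ⇒ L
n=27: can move to 22, which is L ⇒ W
n=28: can move to 23, which is L ⇒ W
n=29: can move to 24, which is L ⇒ W
n=30: can move to 25, which is L ⇒ W
n=31: can move to 26, which is L ⇒ W
n=32: can move to 26, which is L ⇒ W
n=33: moves to 28(W), 27(W); every one is W ⇒ L
Every move from 33 reaches a W position, so the mover loses.

Player 2 wins.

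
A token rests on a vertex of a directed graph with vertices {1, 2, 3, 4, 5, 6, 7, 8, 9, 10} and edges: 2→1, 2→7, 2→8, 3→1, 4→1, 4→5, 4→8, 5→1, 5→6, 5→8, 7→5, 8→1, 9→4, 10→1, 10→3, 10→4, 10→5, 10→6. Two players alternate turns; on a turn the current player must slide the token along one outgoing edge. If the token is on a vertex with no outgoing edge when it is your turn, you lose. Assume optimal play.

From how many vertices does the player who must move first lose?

4

Label each position W (a win for the player to move) or L (a loss). A position with no legal move is L; any other position is W exactly when some move reaches an L, and L when every move reaches a W.
Every edge goes from a vertex to one that appears earlier in the order 1, 6, 8, 5, 4, 9, 7, 3, 2, 10, so processing vertices in that order labels each vertex after all of its successors.
1: no outgoing edge → L
6: no outgoing edge → L
8: W (go to 1, an L position)
5: W (go to 6, an L position)
4: W (go to 1, an L position)
9: L (sole option 4(W) is W)
7: L (sole option 5(W) is W)
3: W (go to 1, an L position)
2: W (go to 7, an L position)
10: W (go to 6, an L position)
The L vertices are 1, 6, 7, 9; that is 4 in all.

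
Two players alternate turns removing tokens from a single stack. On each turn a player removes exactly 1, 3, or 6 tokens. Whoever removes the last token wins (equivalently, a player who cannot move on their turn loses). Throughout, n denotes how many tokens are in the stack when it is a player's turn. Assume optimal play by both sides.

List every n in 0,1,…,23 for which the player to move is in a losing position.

0, 2, 4, 9, 11, 13, 18, 20, 22

Work bottom-up. With no move the player to move loses. Otherwise the position is W if at least one move leads to an L position for the opponent, and L if every move leads to a W.
n=0: no move → L
n=1: W (go to 0, an L position)
n=2: L (sole option 1(W) is W)
n=3: W (go to 2, an L position)
n=4: L (options 3(W), 1(W) are all W)
n=5: W (go to 4, an L position)
n=6: W (go to 0, an L position)
n=7: W (go to 4, an L position)
n=8: W (go to 2, an L position)
n=9: L (options 8(W), 6(W), 3(W) are all W)
n=10: W (go to 9, an L position)
n=11: L (options 10(W), 8(W), 5(W) are all W)
n=12: W (go to 11, an L position)
n=13: L (options 12(W), 10(W), 7(W) are all W)
n=14: W (go to 13, an L position)
n=15: W (go to 9, an L position)
n=16: W (go to 13, an L position)
n=17: W (go to 11, an L position)
n=18: L (options 17(W), 15(W), 12(W) are all W)
n=19: W (go to 18, an L position)
n=20: L (options 19(W), 17(W), 14(W) are all W)
n=21: W (go to 20, an L position)
n=22: L (options 21(W), 19(W), 16(W) are all W)
n=23: W (go to 22, an L position)
Reading off the rows marked L gives the requested list; there are 9 such values of n.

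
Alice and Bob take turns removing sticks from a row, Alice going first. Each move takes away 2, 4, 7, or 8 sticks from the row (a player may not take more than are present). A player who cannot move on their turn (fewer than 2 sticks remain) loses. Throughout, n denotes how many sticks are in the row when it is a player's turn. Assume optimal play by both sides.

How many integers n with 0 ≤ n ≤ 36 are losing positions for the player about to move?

11

Positions with no move are L. A position that does have a move is losing for the player to move precisely when every available move leads to a winning position for the opponent. Fill in the labels:
n=0: no move → L
n=1: no move → L
n=2: W (go to 0, an L position)
n=3: W (go to 1, an L position)
n=4: W (go to 0, an L position)
n=5: W (go to 1, an L position)
n=6: L (options 4(W), 2(W) are all W)
n=7: W (go to 0, an L position)
n=8: W (go to 6, an L position)
n=9: W (go to 1, an L position)
n=10: W (go to 6, an L position)
n=11: L (options 9(W), 7(W), 4(W), 3(W) are all W)
n=12: L (options 10(W), 8(W), 5(W), 4(W) are all W)
n=13: W (go to 11, an L position)
n=14: W (go to 12, an L position)
n=15: W (go to 11, an L position)
n=16: W (go to 12, an L position)
n=17: L (options 15(W), 13(W), 10(W), 9(W) are all W)
n=18: W (go to 11, an L position)
n=19: W (go to 17, an L position)
n=20: W (go to 12, an L position)
n=21: W (go to 17, an L position)
n=22: L (options 20(W), 18(W), 15(W), 14(W) are all W)
n=23: L (options 21(W), 19(W), 16(W), 15(W) are all W)
n=24: W (go to 22, an L position)
n=25: W (go to 23, an L position)
n=26: W (go to 22, an L position)
n=27: W (go to 23, an L position)
n=28: L (options 26(W), 24(W), 21(W), 20(W) are all W)
n=29: W (go to 22, an L position)
n=30: W (go to 28, an L position)
n=31: W (go to 23, an L position)
n=32: W (go to 28, an L position)
n=33: L (options 31(W), 29(W), 26(W), 25(W) are all W)
n=34: L (options 32(W), 30(W), 27(W), 26(W) are all W)
n=35: W (go to 33, an L position)
n=36: W (go to 34, an L position)
L entries with 0 ≤ n ≤ 36: n = 0, 1, 6, 11, 12, 17, 22, 23, 28, 33, 34; that makes 11.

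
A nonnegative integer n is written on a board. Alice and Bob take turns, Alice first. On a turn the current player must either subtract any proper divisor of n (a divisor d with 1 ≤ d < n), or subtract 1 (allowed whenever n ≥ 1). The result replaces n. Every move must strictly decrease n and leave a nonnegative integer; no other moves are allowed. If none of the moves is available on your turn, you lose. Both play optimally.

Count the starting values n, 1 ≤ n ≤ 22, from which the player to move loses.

Compute win/loss labels from the base case upward. A position with no move is L. Any other position is W if it can reach an L in one move, else L.
n=0: no move → L
n=1: can move to 0, which is L ⇒ W
n=2: the only move is to 1(W), a W ⇒ L
n=3: can move to 2, which is L ⇒ W
n=4: can move to 2, which is L ⇒ W
n=5: the only move is to 4(W), a W ⇒ L
n=6: can move to 5, which is L ⇒ W
n=7: the only move is to 6(W), a W ⇒ L
n=8: can move to 7, which is L ⇒ W
n=9: moves to 6(W), 8(W); every one is W ⇒ L
n=10: can move to 5, which is L ⇒ W
n=11: the only move is to 10(W), a W ⇒ L
n=12: can move to 9, which is L ⇒ W
n=13: the only move is to 12(W), a W ⇒ L
n=14: can move to 7, which is L ⇒ W
n=15: moves to 10(W), 12(W), 14(W); every one is W ⇒ L
n=16: can move to 15, which is L ⇒ W
n=17: the only move is to 16(W), a W ⇒ L
n=18: can move to 9, which is L ⇒ W
n=19: the only move is to 18(W), a W ⇒ L
n=20: can move to 15, which is L ⇒ W
n=21: moves to 14(W), 18(W), 20(W); every one is W ⇒ L
n=22: can move to 11, which is L ⇒ W
L entries with 1 ≤ n ≤ 22 (n=0 is outside the asked range and is not counted): n = 2, 5, 7, 9, 11, 13, 15, 17, 19, 21; that makes 10.

10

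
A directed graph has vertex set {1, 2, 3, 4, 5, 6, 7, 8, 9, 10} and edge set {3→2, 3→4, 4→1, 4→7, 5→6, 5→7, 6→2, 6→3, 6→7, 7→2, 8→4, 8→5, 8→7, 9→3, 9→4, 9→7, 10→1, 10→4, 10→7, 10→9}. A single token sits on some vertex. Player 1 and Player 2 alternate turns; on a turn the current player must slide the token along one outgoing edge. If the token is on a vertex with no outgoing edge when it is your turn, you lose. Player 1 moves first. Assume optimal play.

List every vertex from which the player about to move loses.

Build the W/L table. Terminal = L. A non-terminal position is W if it has a move to some L; otherwise it is L.
Every edge goes from a vertex to one that appears earlier in the order 1, 2, 7, 4, 3, 6, 9, 5, 10, 8, so processing vertices in that order labels each vertex after all of its successors.
1: no outgoing edge → L
2: no outgoing edge → L
7: reaches L-position 2 → W
4: reaches L-position 1 → W
3: reaches L-position 2 → W
6: reaches L-position 2 → W
9: only reaches 3(W), 4(W), 7(W), all W → L
5: only reaches 6(W), 7(W), all W → L
10: reaches L-position 9 → W
8: reaches L-position 5 → W
Reading off the rows marked L gives the requested list; there are 4 such vertices.

1, 2, 5, 9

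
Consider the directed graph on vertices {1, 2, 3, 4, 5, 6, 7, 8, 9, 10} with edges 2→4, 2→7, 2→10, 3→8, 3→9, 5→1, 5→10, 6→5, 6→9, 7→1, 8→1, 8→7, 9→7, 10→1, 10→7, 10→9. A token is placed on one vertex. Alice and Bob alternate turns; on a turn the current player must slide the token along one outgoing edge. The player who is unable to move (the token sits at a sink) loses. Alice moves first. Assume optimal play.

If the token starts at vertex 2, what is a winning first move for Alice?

Move to 4.

Classify positions by backward induction: terminal positions (no move available) are L. From any other position, the mover wins iff some move reaches an L.
Every edge goes from a vertex to one that appears earlier in the order 4, 1, 7, 9, 10, 8, 2, 3, 5, 6, so processing vertices in that order labels each vertex after all of its successors.
4: no outgoing edge → L
1: no outgoing edge → L
7: W (go to 1, an L position)
9: L (sole option 7(W) is W)
10: W (go to 9, an L position)
8: W (go to 1, an L position)
2: W (go to 4, an L position)
3: W (go to 9, an L position)
5: W (go to 1, an L position)
6: W (go to 9, an L position)
From 2, the L positions reachable in one move are: 4.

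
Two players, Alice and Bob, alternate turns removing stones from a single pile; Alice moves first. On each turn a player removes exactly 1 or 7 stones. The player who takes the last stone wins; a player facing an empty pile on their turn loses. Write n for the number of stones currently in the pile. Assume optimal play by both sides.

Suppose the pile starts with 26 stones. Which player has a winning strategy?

Label each position W (a win for the player to move) or L (a loss). A position with no legal move is L; any other position is W exactly when some move reaches an L, and L when every move reaches a W.
n=0: no move → L
n=1: can move to 0, which is L ⇒ W
n=2: the only move is to 1(W), a W ⇒ L
n=3: can move to 2, which is L ⇒ W
n=4: the only move is to 3(W), a W ⇒ L
n=5: can move to 4, which is L ⇒ W
n=6: the only move is to 5(W), a W ⇒ L
n=7: can move to 6, which is L ⇒ W
n=8: moves to 7(W), 1(W); every one is W ⇒ L
n=9: can move to 8, which is L ⇒ W
n=10: moves to 9(W), 3(W); every one is W ⇒ L
n=11: can move to 10, which is L ⇒ W
n=12: moves to 11(W), 5(W); every one is W ⇒ L
n=13: can move to 12, which is L ⇒ W
n=14: moves to 13(W), 7(W); every one is W ⇒ L
n=15: can move to 14, which is L ⇒ W
n=16: moves to 15(W), 9(W); every one is W ⇒ L
n=17: can move to 16, which is L ⇒ W
n=18: moves to 17(W), 11(W); every one is W ⇒ L
n=19: can move to 18, which is L ⇒ W
n=20: moves to 19(W), 13(W); every one is W ⇒ L
n=21: can move to 20, which is L ⇒ W
n=22: moves to 21(W), 15(W); every one is W ⇒ L
n=23: can move to 22, which is L ⇒ W
n=24: moves to 23(W), 17(W); every one is W ⇒ L
n=25: can move to 24, which is L ⇒ W
n=26: moves to 25(W), 19(W); every one is W ⇒ L
The starting position 26 is L: whatever Alice does, the opponent receives a W position.

Bob wins.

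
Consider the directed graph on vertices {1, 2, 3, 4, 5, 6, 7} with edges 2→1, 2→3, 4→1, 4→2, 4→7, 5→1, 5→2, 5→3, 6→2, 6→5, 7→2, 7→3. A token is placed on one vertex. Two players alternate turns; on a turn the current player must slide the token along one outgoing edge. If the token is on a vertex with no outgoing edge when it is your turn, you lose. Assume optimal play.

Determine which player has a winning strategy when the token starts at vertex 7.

Positions with no move are L. A position that does have a move is losing for the player to move precisely when every available move leads to a winning position for the opponent. Fill in the labels:
Every edge goes from a vertex to one that appears earlier in the order 3, 1, 2, 5, 7, 6, 4, so processing vertices in that order labels each vertex after all of its successors.
3: no outgoing edge → L
1: no outgoing edge → L
2: →1(L), so W
5: →1(L), so W
7: →3(L), so W
6: →5(W), 2(W) — all W, so L
4: →1(L), so W
The starting position 7 is W: the player to move should move to 3, handing over an L position.

The first player wins.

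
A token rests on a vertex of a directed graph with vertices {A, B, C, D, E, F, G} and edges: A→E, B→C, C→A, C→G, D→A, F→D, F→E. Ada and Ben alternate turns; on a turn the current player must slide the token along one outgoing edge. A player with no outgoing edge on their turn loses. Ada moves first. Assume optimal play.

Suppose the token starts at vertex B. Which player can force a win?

Work bottom-up. With no move the player to move loses. Otherwise the position is W if at least one move leads to an L position for the opponent, and L if every move leads to a W.
Every edge goes from a vertex to one that appears earlier in the order G, E, A, C, B, D, F, so processing vertices in that order labels each vertex after all of its successors.
G: no outgoing edge → L
E: no outgoing edge → L
A: →E(L), so W
C: →G(L), so W
B: →C(W) only, which is W, so L
D: →A(W) only, which is W, so L
F: →D(L), so W
The starting position B is L: whatever Ada does, the opponent receives a W position.

Ben wins.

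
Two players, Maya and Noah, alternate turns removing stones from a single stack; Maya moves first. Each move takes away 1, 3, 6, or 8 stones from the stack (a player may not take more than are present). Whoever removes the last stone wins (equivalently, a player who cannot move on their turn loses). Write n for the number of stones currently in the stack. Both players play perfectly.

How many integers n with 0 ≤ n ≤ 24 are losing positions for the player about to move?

9

Compute win/loss labels from the base case upward. A position with no move is L. Any other position is W if it can reach an L in one move, else L.
n=0: no move → L
n=1: →0(L), so W
n=2: →1(W) only, which is W, so L
n=3: →2(L), so W
n=4: →3(W), 1(W) — all W, so L
n=5: →4(L), so W
n=6: →0(L), so W
n=7: →4(L), so W
n=8: →2(L), so W
n=9: →8(W), 6(W), 3(W), 1(W) — all W, so L
n=10: →9(L), so W
n=11: →10(W), 8(W), 5(W), 3(W) — all W, so L
n=12: →11(L), so W
n=13: →12(W), 10(W), 7(W), 5(W) — all W, so L
n=14: →13(L), so W
n=15: →9(L), so W
n=16: →13(L), so W
n=17: →11(L), so W
n=18: →17(W), 15(W), 12(W), 10(W) — all W, so L
n=19: →18(L), so W
n=20: →19(W), 17(W), 14(W), 12(W) — all W, so L
n=21: →20(L), so W
n=22: →21(W), 19(W), 16(W), 14(W) — all W, so L
n=23: →22(L), so W
n=24: →18(L), so W
L entries with 0 ≤ n ≤ 24: n = 0, 2, 4, 9, 11, 13, 18, 20, 22; that makes 9.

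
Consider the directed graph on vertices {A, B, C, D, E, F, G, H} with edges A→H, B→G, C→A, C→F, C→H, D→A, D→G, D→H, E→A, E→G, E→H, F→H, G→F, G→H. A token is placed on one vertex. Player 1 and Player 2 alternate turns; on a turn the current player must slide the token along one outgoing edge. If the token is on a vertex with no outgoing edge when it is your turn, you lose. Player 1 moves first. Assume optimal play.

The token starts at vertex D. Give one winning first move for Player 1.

Move to H.

Use the standard recursion: the mover loses at a terminal position; elsewhere, the mover wins exactly when some move hands the opponent an L position.
Every edge goes from a vertex to one that appears earlier in the order H, F, G, A, E, C, B, D, so processing vertices in that order labels each vertex after all of its successors.
H: no outgoing edge → L
F: W (go to H, an L position)
G: W (go to H, an L position)
A: W (go to H, an L position)
E: W (go to H, an L position)
C: W (go to H, an L position)
B: L (sole option G(W) is W)
D: W (go to H, an L position)
From D, the L positions reachable in one move are: H.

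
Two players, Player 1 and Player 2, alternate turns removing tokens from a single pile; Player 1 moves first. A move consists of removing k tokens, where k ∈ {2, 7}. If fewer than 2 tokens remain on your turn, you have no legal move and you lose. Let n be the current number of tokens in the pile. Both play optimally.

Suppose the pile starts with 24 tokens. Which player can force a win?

Player 1 wins.

Build the W/L table. Terminal = L. A non-terminal position is W if it has a move to some L; otherwise it is L.
n=0: no move → L
n=1: no move → L
n=2: can move to 0, which is L ⇒ W
n=3: can move to 1, which is L ⇒ W
n=4: the only move is to 2(W), a W ⇒ L
n=5: the only move is to 3(W), a W ⇒ L
n=6: can move to 4, which is L ⇒ W
n=7: can move to 5, which is L ⇒ W
n=8: can move to 1, which is L ⇒ W
n=9: moves to 7(W), 2(W); every one is W ⇒ L
n=10: moves to 8(W), 3(W); every one is W ⇒ L
n=11: can move to 9, which is L ⇒ W
n=12: can move to 10, which is L ⇒ W
n=13: moves to 11(W), 6(W); every one is W ⇒ L
n=14: moves to 12(W), 7(W); every one is W ⇒ L
n=15: can move to 13, which is L ⇒ W
n=16: can move to 14, which is L ⇒ W
n=17: can move to 10, which is L ⇒ W
n=18: moves to 16(W), 11(W); every one is W ⇒ L
n=19: moves to 17(W), 12(W); every one is W ⇒ L
n=20: can move to 18, which is L ⇒ W
n=21: can move to 19, which is L ⇒ W
n=22: moves to 20(W), 15(W); every one is W ⇒ L
n=23: moves to 21(W), 16(W); every one is W ⇒ L
n=24: can move to 22, which is L ⇒ W
From 24 Player 1 can remove 2, leaving 22, reaching an L position.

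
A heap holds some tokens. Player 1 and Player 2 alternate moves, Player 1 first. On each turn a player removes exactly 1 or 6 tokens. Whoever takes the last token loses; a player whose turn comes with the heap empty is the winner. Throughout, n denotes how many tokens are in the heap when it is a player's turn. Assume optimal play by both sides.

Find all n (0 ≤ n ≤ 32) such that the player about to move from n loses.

Compute win/loss labels from the base case upward. A position with no move is W. Any other position is W if it can reach an L in one move, else L.
n=0: no move; the opponent has just taken the last token and therefore loses → W
n=1: the only move is to 0(W), a W ⇒ L
n=2: can move to 1, which is L ⇒ W
n=3: the only move is to 2(W), a W ⇒ L
n=4: can move to 3, which is L ⇒ W
n=5: the only move is to 4(W), a W ⇒ L
n=6: can move to 5, which is L ⇒ W
n=7: can move to 1, which is L ⇒ W
n=8: moves to 7(W), 2(W); every one is W ⇒ L
n=9: can move to 8, which is L ⇒ W
n=10: moves to 9(W), 4(W); every one is W ⇒ L
n=11: can move to 10, which is L ⇒ W
n=12: moves to 11(W), 6(W); every one is W ⇒ L
n=13: can move to 12, which is L ⇒ W
n=14: can move to 8, which is L ⇒ W
n=15: moves to 14(W), 9(W); every one is W ⇒ L
n=16: can move to 15, which is L ⇒ W
n=17: moves to 16(W), 11(W); every one is W ⇒ L
n=18: can move to 17, which is L ⇒ W
n=19: moves to 18(W), 13(W); every one is W ⇒ L
n=20: can move to 19, which is L ⇒ W
n=21: can move to 15, which is L ⇒ W
n=22: moves to 21(W), 16(W); every one is W ⇒ L
n=23: can move to 22, which is L ⇒ W
n=24: moves to 23(W), 18(W); every one is W ⇒ L
n=25: can move to 24, which is L ⇒ W
n=26: moves to 25(W), 20(W); every one is W ⇒ L
n=27: can move to 26, which is L ⇒ W
n=28: can move to 22, which is L ⇒ W
n=29: moves to 28(W), 23(W); every one is W ⇒ L
n=30: can move to 29, which is L ⇒ W
n=31: moves to 30(W), 25(W); every one is W ⇒ L
n=32: can move to 31, which is L ⇒ W
The losing starting values of n are exactly the entries labelled L in this table (14 of them).

1, 3, 5, 8, 10, 12, 15, 17, 19, 22, 24, 26, 29, 31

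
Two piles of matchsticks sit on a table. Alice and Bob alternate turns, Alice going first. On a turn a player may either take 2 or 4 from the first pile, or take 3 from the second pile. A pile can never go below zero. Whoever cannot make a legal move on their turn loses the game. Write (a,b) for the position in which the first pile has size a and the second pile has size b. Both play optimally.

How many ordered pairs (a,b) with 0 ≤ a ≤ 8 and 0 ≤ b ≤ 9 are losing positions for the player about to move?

36

Build the W/L table. Terminal = L. A non-terminal position is W if it has a move to some L; otherwise it is L.
Every move lowers a or b (never raises either), so fill the grid row by row in increasing a, and left to right within a row: each cell's successors are then already labelled.
      b=0  b=1  b=2  b=3  b=4  b=5  b=6  b=7  b=8  b=9
a=0:    L    L    L    W    W    W    L    L    L    W
a=1:    L    L    L    W    W    W    L    L    L    W
a=2:    W    W    W    L    L    L    W    W    W    L
a=3:    W    W    W    L    L    L    W    W    W    L
a=4:    W    W    W    W    W    W    W    W    W    W
a=5:    W    W    W    W    W    W    W    W    W    W
a=6:    L    L    L    W    W    W    L    L    L    W
a=7:    L    L    L    W    W    W    L    L    L    W
a=8:    W    W    W    L    L    L    W    W    W    L
Cells with no legal move (terminal, hence L): (0,0), (0,1), (0,2), (1,0), (1,1), (1,2).
The remaining L cells, each justified by listing all of its moves:
(0,6): L (sole option (0,3)(W) is W)
(0,7): L (sole option (0,4)(W) is W)
(0,8): L (sole option (0,5)(W) is W)
(1,6): L (sole option (1,3)(W) is W)
(1,7): L (sole option (1,4)(W) is W)
(1,8): L (sole option (1,5)(W) is W)
(2,3): L (options (0,3)(W), (2,0)(W) are all W)
(2,4): L (options (0,4)(W), (2,1)(W) are all W)
(2,5): L (options (0,5)(W), (2,2)(W) are all W)
(2,9): L (options (0,9)(W), (2,6)(W) are all W)
(3,3): L (options (1,3)(W), (3,0)(W) are all W)
(3,4): L (options (1,4)(W), (3,1)(W) are all W)
(3,5): L (options (1,5)(W), (3,2)(W) are all W)
(3,9): L (options (1,9)(W), (3,6)(W) are all W)
(6,0): L (options (4,0)(W), (2,0)(W) are all W)
(6,1): L (options (4,1)(W), (2,1)(W) are all W)
(6,2): L (options (4,2)(W), (2,2)(W) are all W)
(6,6): L (options (4,6)(W), (2,6)(W), (6,3)(W) are all W)
(6,7): L (options (4,7)(W), (2,7)(W), (6,4)(W) are all W)
(6,8): L (options (4,8)(W), (2,8)(W), (6,5)(W) are all W)
(7,0): L (options (5,0)(W), (3,0)(W) are all W)
(7,1): L (options (5,1)(W), (3,1)(W) are all W)
(7,2): L (options (5,2)(W), (3,2)(W) are all W)
(7,6): L (options (5,6)(W), (3,6)(W), (7,3)(W) are all W)
(7,7): L (options (5,7)(W), (3,7)(W), (7,4)(W) are all W)
(7,8): L (options (5,8)(W), (3,8)(W), (7,5)(W) are all W)
(8,3): L (options (6,3)(W), (4,3)(W), (8,0)(W) are all W)
(8,4): L (options (6,4)(W), (4,4)(W), (8,1)(W) are all W)
(8,5): L (options (6,5)(W), (4,5)(W), (8,2)(W) are all W)
(8,9): L (options (6,9)(W), (4,9)(W), (8,6)(W) are all W)
Every other cell has at least one move into one of the L cells above, so it is W.
L cells per row: a=0: 6, a=1: 6, a=2: 4, a=3: 4, a=4: 0, a=5: 0, a=6: 6, a=7: 6, a=8: 4; total 36.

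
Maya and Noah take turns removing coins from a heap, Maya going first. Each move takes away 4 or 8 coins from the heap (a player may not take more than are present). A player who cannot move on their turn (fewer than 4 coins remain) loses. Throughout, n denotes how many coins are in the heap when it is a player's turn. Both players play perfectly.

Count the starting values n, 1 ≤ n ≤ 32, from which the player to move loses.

Positions with no move are L. A position that does have a move is losing for the player to move precisely when every available move leads to a winning position for the opponent. Fill in the labels:
n=0: no move → L
n=1: no move → L
n=2: no move → L
n=3: no move → L
n=4: W (go to 0, an L position)
n=5: W (go to 1, an L position)
n=6: W (go to 2, an L position)
n=7: W (go to 3, an L position)
n=8: W (go to 0, an L position)
n=9: W (go to 1, an L position)
n=10: W (go to 2, an L position)
n=11: W (go to 3, an L position)
n=12: L (options 8(W), 4(W) are all W)
n=13: L (options 9(W), 5(W) are all W)
n=14: L (options 10(W), 6(W) are all W)
n=15: L (options 11(W), 7(W) are all W)
n=16: W (go to 12, an L position)
n=17: W (go to 13, an L position)
n=18: W (go to 14, an L position)
n=19: W (go to 15, an L position)
n=20: W (go to 12, an L position)
n=21: W (go to 13, an L position)
n=22: W (go to 14, an L position)
n=23: W (go to 15, an L position)
n=24: L (options 20(W), 16(W) are all W)
n=25: L (options 21(W), 17(W) are all W)
n=26: L (options 22(W), 18(W) are all W)
n=27: L (options 23(W), 19(W) are all W)
n=28: W (go to 24, an L position)
n=29: W (go to 25, an L position)
n=30: W (go to 26, an L position)
n=31: W (go to 27, an L position)
n=32: W (go to 24, an L position)
L entries with 1 ≤ n ≤ 32 (n=0 is outside the asked range and is not counted): n = 1, 2, 3, 12, 13, 14, 15, 24, 25, 26, 27; that makes 11.

11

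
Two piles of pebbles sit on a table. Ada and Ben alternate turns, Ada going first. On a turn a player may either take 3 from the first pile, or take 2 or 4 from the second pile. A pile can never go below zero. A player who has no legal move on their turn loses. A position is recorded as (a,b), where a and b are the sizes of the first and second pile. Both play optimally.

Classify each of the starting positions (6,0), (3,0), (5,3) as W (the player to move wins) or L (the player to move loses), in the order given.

(6,0): L, (3,0): W, (5,3): L

Compute win/loss labels from the base case upward. A position with no move is L. Any other position is W if it can reach an L in one move, else L.
No move ever increases a pile, so every position that can arise here has a ≤ 6 and b ≤ 3; it is enough to label the cells with 0 ≤ a ≤ 6 and 0 ≤ b ≤ 3.
Every move lowers a or b (never raises either), so fill the grid row by row in increasing a, and left to right within a row: each cell's successors are then already labelled.
      b=0  b=1  b=2  b=3
a=0:    L    L    W    W
a=1:    L    L    W    W
a=2:    L    L    W    W
a=3:    W    W    L    L
a=4:    W    W    L    L
a=5:    W    W    L    L
a=6:    L    L    W    W
Cells with no legal move (terminal, hence L): (0,0), (0,1), (1,0), (1,1), (2,0), (2,1).
The remaining L cells, each justified by listing all of its moves:
(3,2): →(0,2)(W), (3,0)(W) — all W, so L
(3,3): →(0,3)(W), (3,1)(W) — all W, so L
(4,2): →(1,2)(W), (4,0)(W) — all W, so L
(4,3): →(1,3)(W), (4,1)(W) — all W, so L
(5,2): →(2,2)(W), (5,0)(W) — all W, so L
(5,3): →(2,3)(W), (5,1)(W) — all W, so L
(6,0): →(3,0)(W) only, which is W, so L
(6,1): →(3,1)(W) only, which is W, so L
Every other cell has at least one move into one of the L cells above, so it is W.
(6,0): one of the L cells justified above, so L
(3,0): the move to (0,0) reaches an L cell, so W
(5,3): one of the L cells justified above, so L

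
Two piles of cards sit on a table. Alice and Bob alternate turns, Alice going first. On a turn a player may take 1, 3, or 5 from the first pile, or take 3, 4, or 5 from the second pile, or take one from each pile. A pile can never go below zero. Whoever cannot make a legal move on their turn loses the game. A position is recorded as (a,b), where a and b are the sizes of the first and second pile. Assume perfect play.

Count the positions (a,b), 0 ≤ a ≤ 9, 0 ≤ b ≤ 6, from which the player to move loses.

Build the W/L table. Terminal = L. A non-terminal position is W if it has a move to some L; otherwise it is L.
Every move lowers a or b (never raises either), so fill the grid row by row in increasing a, and left to right within a row: each cell's successors are then already labelled.
      b=0  b=1  b=2  b=3  b=4  b=5  b=6
a=0:    L    L    L    W    W    W    W
a=1:    W    W    W    W    L    L    L
a=2:    L    L    L    W    W    W    W
a=3:    W    W    W    W    L    L    L
a=4:    L    L    L    W    W    W    W
a=5:    W    W    W    W    L    L    L
a=6:    L    L    L    W    W    W    W
a=7:    W    W    W    W    L    L    L
a=8:    L    L    L    W    W    W    W
a=9:    W    W    W    W    L    L    L
Cells with no legal move (terminal, hence L): (0,0), (0,1), (0,2).
The remaining L cells, each justified by listing all of its moves:
(1,4): L (options (0,4)(W), (1,1)(W), (1,0)(W), (0,3)(W) are all W)
(1,5): L (options (0,5)(W), (1,2)(W), (1,1)(W), (1,0)(W), (0,4)(W) are all W)
(1,6): L (options (0,6)(W), (1,3)(W), (1,2)(W), (1,1)(W), (0,5)(W) are all W)
(2,0): L (sole option (1,0)(W) is W)
(2,1): L (options (1,1)(W), (1,0)(W) are all W)
(2,2): L (options (1,2)(W), (1,1)(W) are all W)
(3,4): L (options (2,4)(W), (0,4)(W), (3,1)(W), (3,0)(W), (2,3)(W) are all W)
(3,5): L (options (2,5)(W), (0,5)(W), (3,2)(W), (3,1)(W), (3,0)(W), (2,4)(W) are all W)
(3,6): L (options (2,6)(W), (0,6)(W), (3,3)(W), (3,2)(W), (3,1)(W), (2,5)(W) are all W)
(4,0): L (options (3,0)(W), (1,0)(W) are all W)
(4,1): L (options (3,1)(W), (1,1)(W), (3,0)(W) are all W)
(4,2): L (options (3,2)(W), (1,2)(W), (3,1)(W) are all W)
(5,4): L (options (4,4)(W), (2,4)(W), (0,4)(W), (5,1)(W), (5,0)(W), (4,3)(W) are all W)
(5,5): L (options (4,5)(W), (2,5)(W), (0,5)(W), (5,2)(W), (5,1)(W), (5,0)(W), (4,4)(W) are all W)
(5,6): L (options (4,6)(W), (2,6)(W), (0,6)(W), (5,3)(W), (5,2)(W), (5,1)(W), (4,5)(W) are all W)
(6,0): L (options (5,0)(W), (3,0)(W), (1,0)(W) are all W)
(6,1): L (options (5,1)(W), (3,1)(W), (1,1)(W), (5,0)(W) are all W)
(6,2): L (options (5,2)(W), (3,2)(W), (1,2)(W), (5,1)(W) are all W)
(7,4): L (options (6,4)(W), (4,4)(W), (2,4)(W), (7,1)(W), (7,0)(W), (6,3)(W) are all W)
(7,5): L (options (6,5)(W), (4,5)(W), (2,5)(W), (7,2)(W), (7,1)(W), (7,0)(W), (6,4)(W) are all W)
(7,6): L (options (6,6)(W), (4,6)(W), (2,6)(W), (7,3)(W), (7,2)(W), (7,1)(W), (6,5)(W) are all W)
(8,0): L (options (7,0)(W), (5,0)(W), (3,0)(W) are all W)
(8,1): L (options (7,1)(W), (5,1)(W), (3,1)(W), (7,0)(W) are all W)
(8,2): L (options (7,2)(W), (5,2)(W), (3,2)(W), (7,1)(W) are all W)
(9,4): L (options (8,4)(W), (6,4)(W), (4,4)(W), (9,1)(W), (9,0)(W), (8,3)(W) are all W)
(9,5): L (options (8,5)(W), (6,5)(W), (4,5)(W), (9,2)(W), (9,1)(W), (9,0)(W), (8,4)(W) are all W)
(9,6): L (options (8,6)(W), (6,6)(W), (4,6)(W), (9,3)(W), (9,2)(W), (9,1)(W), (8,5)(W) are all W)
Every other cell has at least one move into one of the L cells above, so it is W.
L cells per row: a=0: 3, a=1: 3, a=2: 3, a=3: 3, a=4: 3, a=5: 3, a=6: 3, a=7: 3, a=8: 3, a=9: 3; total 30.

30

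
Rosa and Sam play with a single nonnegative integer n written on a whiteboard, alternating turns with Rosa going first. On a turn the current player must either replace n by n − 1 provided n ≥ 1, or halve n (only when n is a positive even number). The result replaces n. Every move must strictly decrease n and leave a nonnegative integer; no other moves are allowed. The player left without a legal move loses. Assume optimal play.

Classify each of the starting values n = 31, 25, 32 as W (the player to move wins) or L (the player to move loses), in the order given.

Build the W/L table. Terminal = L. A non-terminal position is W if it has a move to some L; otherwise it is L.
n=0: no move → L
n=1: W (go to 0, an L position)
n=2: L (sole option 1(W) is W)
n=3: W (go to 2, an L position)
n=4: W (go to 2, an L position)
n=5: L (sole option 4(W) is W)
n=6: W (go to 5, an L position)
n=7: L (sole option 6(W) is W)
n=8: W (go to 7, an L position)
n=9: L (sole option 8(W) is W)
n=10: W (go to 5, an L position)
n=11: L (sole option 10(W) is W)
n=12: W (go to 11, an L position)
n=13: L (sole option 12(W) is W)
n=14: W (go to 7, an L position)
n=15: L (sole option 14(W) is W)
n=16: W (go to 15, an L position)
n=17: L (sole option 16(W) is W)
n=18: W (go to 9, an L position)
n=19: L (sole option 18(W) is W)
n=20: W (go to 19, an L position)
n=21: L (sole option 20(W) is W)
n=22: W (go to 11, an L position)
n=23: L (sole option 22(W) is W)
n=24: W (go to 23, an L position)
n=25: L (sole option 24(W) is W)
n=26: W (go to 13, an L position)
n=27: L (sole option 26(W) is W)
n=28: W (go to 27, an L position)
n=29: L (sole option 28(W) is W)
n=30: W (go to 15, an L position)
n=31: L (sole option 30(W) is W)
n=32: W (go to 31, an L position)

31: L, 25: L, 32: W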